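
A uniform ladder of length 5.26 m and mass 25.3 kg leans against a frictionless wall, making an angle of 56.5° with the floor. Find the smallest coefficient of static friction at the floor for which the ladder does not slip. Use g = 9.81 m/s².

Sum moments about the foot of the ladder (the floor normal and friction both act there and drop out).
Ladder weight 25.3×9.81 = 248.2 N acts at 2.63 m along the ladder; its horizontal arm is 2.63·cos56.5° = 1.452 m → τ = 360.4 N·m clockwise.
Wall normal N acts horizontally at the top; its moment arm is the height L sinθ = 5.26·sin56.5° = 4.386 m, counterclockwise.
Στ = 0 ⇒ N × 4.386 = 360.4 ⇒ N = 82.17 N.
ΣFx = 0 ⇒ f = N_wall = 82.17 N. ΣFy = 0 ⇒ N_floor = 248.2 N.
μ_min = f / N_floor = 82.17 / 248.2 = 0.331.

μ_min ≈ 0.331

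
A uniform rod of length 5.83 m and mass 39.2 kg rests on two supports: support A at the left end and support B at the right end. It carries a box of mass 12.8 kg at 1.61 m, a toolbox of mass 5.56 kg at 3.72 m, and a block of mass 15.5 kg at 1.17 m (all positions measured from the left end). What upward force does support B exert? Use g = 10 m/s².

R_B ≈ 298 N

Choose support A as the axis so its reaction then has zero moment arm.
Beam weight: 39.2 × 10 = 392 N down at 2.915 m → arm 2.915 m, τ = 392 × 2.915 = 1143 N·m clockwise.
Box: 12.8 × 10 = 128 N down at 1.61 m → arm 1.61 m, τ = 128 × 1.61 = 206.1 N·m clockwise.
Toolbox: 5.56 × 10 = 55.6 N down at 3.72 m → arm 3.72 m, τ = 55.6 × 3.72 = 206.8 N·m clockwise.
Block: 15.5 × 10 = 155 N down at 1.17 m → arm 1.17 m, τ = 155 × 1.17 = 181.3 N·m clockwise.
Net load moment about support A = 1737 N·m clockwise.
Reaction R at support B is upward at 5.83 m, arm 5.83 m → moment R × 5.83 counterclockwise.
Balancing moments: R × 5.83 = 1737, giving R = 298 N.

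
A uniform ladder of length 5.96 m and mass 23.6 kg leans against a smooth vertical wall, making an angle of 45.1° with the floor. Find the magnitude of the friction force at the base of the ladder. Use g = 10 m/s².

Sum moments about the foot of the ladder (the floor normal and friction both act there and drop out).
Ladder weight 23.6×10 = 236 N acts at 2.98 m along the ladder; its horizontal arm is 2.98·cos45.1° = 2.103 m → τ = 496.3 N·m clockwise.
Wall normal N acts horizontally at the top; its moment arm is the height L sinθ = 5.96·sin45.1° = 4.222 m, counterclockwise.
For rotational equilibrium, N × 4.222 = 496.3, so N = 118 N.
ΣFx = 0: friction at the foot balances the wall's push, so f = N_wall = 118 N.

f ≈ 118 N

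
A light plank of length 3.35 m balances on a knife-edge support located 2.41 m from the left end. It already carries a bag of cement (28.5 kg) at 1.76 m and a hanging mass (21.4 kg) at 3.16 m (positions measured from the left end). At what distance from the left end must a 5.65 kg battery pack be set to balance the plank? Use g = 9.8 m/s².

x ≈ 2.85 m from the left end

Take moments about the knife-edge support (at 2.41 m from the left end).
Bag of cement: 28.5 × 9.8 = 279.3 N down at 1.76 m → arm 0.65 m, τ = 279.3 × 0.65 = 181.5 N·m counterclockwise.
Hanging mass: 21.4 × 9.8 = 209.7 N down at 3.16 m → arm 0.75 m, τ = 209.7 × 0.75 = 157.3 N·m clockwise.
Net moment of existing loads = 24.2 N·m counterclockwise.
The battery pack weighs 5.65 × 9.8 = 55.37 N and must supply an equal clockwise moment, so its lever arm about the knife-edge support is 24.2 / 55.37 = 0.437 m.
That puts it at 2.41 + 0.437 = 2.85 m from the left end.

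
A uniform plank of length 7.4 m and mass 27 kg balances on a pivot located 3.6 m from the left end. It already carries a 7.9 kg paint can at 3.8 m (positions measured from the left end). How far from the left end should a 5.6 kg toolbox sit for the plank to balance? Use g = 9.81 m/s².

About the pivot (at 3.6 m from the left end):
Beam weight: 27 × 9.81 = 264.9 N down at 3.7 m → arm 0.1 m, τ = 264.9 × 0.1 = 26.49 N·m clockwise.
Paint can: 7.9 × 9.81 = 77.5 N down at 3.8 m → arm 0.2 m, τ = 77.5 × 0.2 = 15.5 N·m clockwise.
Net moment of existing loads = 41.99 N·m clockwise.
The toolbox weighs 5.6 × 9.81 = 54.94 N and must supply an equal counterclockwise moment, so its lever arm about the pivot is 41.99 / 54.94 = 0.764 m.
That puts it at 3.6 − 0.764 = 2.84 m from the left end.

x ≈ 2.84 m from the left end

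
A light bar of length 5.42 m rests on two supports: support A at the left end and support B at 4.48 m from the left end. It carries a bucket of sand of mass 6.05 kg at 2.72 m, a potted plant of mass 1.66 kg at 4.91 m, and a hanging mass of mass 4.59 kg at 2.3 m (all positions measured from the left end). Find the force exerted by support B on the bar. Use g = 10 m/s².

R_B ≈ 78.5 N

Sum moments about support A (its reaction then has zero moment arm).
Bucket of sand: 6.05 × 10 = 60.5 N down at 2.72 m → arm 2.72 m, τ = 60.5 × 2.72 = 164.6 N·m clockwise.
Potted plant: 1.66 × 10 = 16.6 N down at 4.91 m → arm 4.91 m, τ = 16.6 × 4.91 = 81.51 N·m clockwise.
Hanging mass: 4.59 × 10 = 45.9 N down at 2.3 m → arm 2.3 m, τ = 45.9 × 2.3 = 105.6 N·m clockwise.
Net load moment about support A = 351.7 N·m clockwise.
Reaction R at support B is upward at 4.48 m, arm 4.48 m → moment R × 4.48 counterclockwise.
For rotational equilibrium, R × 4.48 = 351.7, so R = 78.5 N.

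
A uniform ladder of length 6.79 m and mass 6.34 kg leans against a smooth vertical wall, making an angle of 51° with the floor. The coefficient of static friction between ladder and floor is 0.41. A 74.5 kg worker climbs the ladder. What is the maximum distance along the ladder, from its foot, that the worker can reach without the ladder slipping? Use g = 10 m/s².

Sum moments about the foot of the ladder (the floor normal and friction both act there and drop out).
Ladder weight 6.34×10 = 63.4 N acts at 3.395 m along the ladder; its horizontal arm is 3.395·cos51° = 2.137 m → τ = 135.5 N·m clockwise.
Worker weight 74.5×10 = 745 N at distance d → arm d·cos51° → τ = 745·d·0.6293 clockwise.
Wall normal N at the top has arm L sinθ = 5.277 m counterclockwise, so Στ = 0 gives N·5.277 = 135.5 + 468.8·d.
ΣFy = 0 ⇒ N_floor = 808.4 N, so the maximum friction is μ_s·N_floor = 0.41×808.4 = 331.4 N. ΣFx = 0 ⇒ N_wall = f, so at the slipping point N = 331.4 N.
Substituting: 331.4×5.277 = 135.5 + 468.8·d ⇒ d = (1749 − 135.5) / 468.8 = 3.44 m.

d ≈ 3.44 m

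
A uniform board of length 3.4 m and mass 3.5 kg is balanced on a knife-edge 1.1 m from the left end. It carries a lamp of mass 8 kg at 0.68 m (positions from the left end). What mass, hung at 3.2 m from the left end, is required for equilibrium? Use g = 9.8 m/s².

Taking torques about the knife-edge (at 1.1 m from the left end):
Beam weight: 3.5 × 9.8 = 34.3 N down at 1.7 m → arm 0.6 m, τ = 34.3 × 0.6 = 20.58 N·m clockwise.
Lamp: 8 × 9.8 = 78.4 N down at 0.68 m → arm 0.42 m, τ = 78.4 × 0.42 = 32.93 N·m counterclockwise.
Net moment of known loads = 12.35 N·m counterclockwise.
An unknown mass m at 3.2 m has arm 2.1 m; its moment is m·g·2.1 clockwise.
Setting net torque to zero: m × 9.8 × 2.1 = 12.35 → m = 12.35 / (9.8 × 2.1) = 0.6 kg.

m ≈ 0.6 kg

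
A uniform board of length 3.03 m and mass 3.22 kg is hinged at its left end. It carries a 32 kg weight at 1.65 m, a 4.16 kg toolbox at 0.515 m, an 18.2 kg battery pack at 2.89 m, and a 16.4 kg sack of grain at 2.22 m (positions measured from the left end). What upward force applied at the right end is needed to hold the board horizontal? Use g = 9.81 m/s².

Taking torques about the left end:
Beam weight: 3.22 × 9.81 = 31.59 N down at 1.515 m → arm 1.515 m, τ = 31.59 × 1.515 = 47.86 N·m clockwise.
Weight: 32 × 9.81 = 313.9 N down at 1.65 m → arm 1.65 m, τ = 313.9 × 1.65 = 517.9 N·m clockwise.
Toolbox: 4.16 × 9.81 = 40.81 N down at 0.515 m → arm 0.515 m, τ = 40.81 × 0.515 = 21.02 N·m clockwise.
Battery pack: 18.2 × 9.81 = 178.5 N down at 2.89 m → arm 2.89 m, τ = 178.5 × 2.89 = 515.9 N·m clockwise.
Sack of grain: 16.4 × 9.81 = 160.9 N down at 2.22 m → arm 2.22 m, τ = 160.9 × 2.22 = 357.2 N·m clockwise.
Net moment of the loads = 1460 N·m clockwise.
The upward force F acts at the right end, arm 3.03 m, giving F × 3.03 counterclockwise.
Setting net torque to zero: F × 3.03 = 1460 → F = 1460 / 3.03 = 482 N.

F ≈ 482 N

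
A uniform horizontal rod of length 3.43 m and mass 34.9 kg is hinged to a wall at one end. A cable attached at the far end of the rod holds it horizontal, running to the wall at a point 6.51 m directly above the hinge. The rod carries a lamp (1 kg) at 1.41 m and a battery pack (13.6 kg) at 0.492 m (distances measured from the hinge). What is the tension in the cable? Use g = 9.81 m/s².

T ≈ 220 N

Sum moments about the hinge (the unknown hinge reaction has zero arm there).
Beam weight: 34.9 × 9.81 = 342.4 N down at 1.715 m → arm 1.715 m, τ = 342.4 × 1.715 = 587.2 N·m clockwise.
Lamp: 1 × 9.81 = 9.81 N down at 1.41 m → arm 1.41 m, τ = 9.81 × 1.41 = 13.83 N·m clockwise.
Battery pack: 13.6 × 9.81 = 133.4 N down at 0.492 m → arm 0.492 m, τ = 133.4 × 0.492 = 65.63 N·m clockwise.
Total clockwise load moment = 666.7 N·m.
The cable tension T acts at 3.43 m; only its component perpendicular to the rod, T sinθ, produces torque. sinθ = h/√(h²+d²) = 6.51/√(6.51²+3.43²) = 0.8847.
Balancing moments: T × 3.43 × 0.8847 = 666.7, giving T = 666.7 / 3.035 = 220 N.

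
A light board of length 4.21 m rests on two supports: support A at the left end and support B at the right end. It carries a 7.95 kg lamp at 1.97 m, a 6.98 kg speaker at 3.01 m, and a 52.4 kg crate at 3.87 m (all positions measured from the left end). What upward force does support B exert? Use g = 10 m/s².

R_B ≈ 569 N

Take moments about support A.
Lamp: 7.95 × 10 = 79.5 N down at 1.97 m → arm 1.97 m, τ = 79.5 × 1.97 = 156.6 N·m clockwise.
Speaker: 6.98 × 10 = 69.8 N down at 3.01 m → arm 3.01 m, τ = 69.8 × 3.01 = 210.1 N·m clockwise.
Crate: 52.4 × 10 = 524 N down at 3.87 m → arm 3.87 m, τ = 524 × 3.87 = 2028 N·m clockwise.
Net load moment about support A = 2395 N·m clockwise.
Reaction R at support B is upward at 4.21 m, arm 4.21 m → moment R × 4.21 counterclockwise.
Balancing moments: R × 4.21 = 2395, giving R = 569 N.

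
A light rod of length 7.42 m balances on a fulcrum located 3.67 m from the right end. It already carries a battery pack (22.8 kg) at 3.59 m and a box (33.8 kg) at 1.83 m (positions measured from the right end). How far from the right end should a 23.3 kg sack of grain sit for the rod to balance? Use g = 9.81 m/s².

x ≈ 6.42 m from the right end

Choose the fulcrum (at 3.67 m from the right end) as the axis so the support reaction has zero arm there.
Battery pack: 22.8 × 9.81 = 223.7 N down at 3.59 m → arm 0.08 m, τ = 223.7 × 0.08 = 17.9 N·m clockwise.
Box: 33.8 × 9.81 = 331.6 N down at 1.83 m → arm 1.84 m, τ = 331.6 × 1.84 = 610.1 N·m clockwise.
Net moment of existing loads = 628 N·m clockwise.
The sack of grain weighs 23.3 × 9.81 = 228.6 N and must supply an equal counterclockwise moment, so its lever arm about the fulcrum is 628 / 228.6 = 2.75 m.
That puts it at 3.67 + 2.75 = 6.42 m from the right end.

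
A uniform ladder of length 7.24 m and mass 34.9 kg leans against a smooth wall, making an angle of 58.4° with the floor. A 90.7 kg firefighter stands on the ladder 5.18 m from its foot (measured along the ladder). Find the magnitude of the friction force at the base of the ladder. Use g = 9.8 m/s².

f ≈ 496 N

Taking torques about the foot of the ladder:
Ladder weight 34.9×9.8 = 342 N acts at 3.62 m along the ladder; its horizontal arm is 3.62·cos58.4° = 1.897 m → τ = 648.8 N·m clockwise.
Firefighter: 90.7×9.8 = 888.9 N at 5.18 m → arm 2.714 m → τ = 2412 N·m clockwise.
Wall normal N acts horizontally at the top; its moment arm is the height L sinθ = 7.24·sin58.4° = 6.167 m, counterclockwise.
Setting net torque to zero: N × 6.167 = 3061 → N = 496 N.
ΣFx = 0: friction at the foot balances the wall's push, so f = N_wall = 496 N.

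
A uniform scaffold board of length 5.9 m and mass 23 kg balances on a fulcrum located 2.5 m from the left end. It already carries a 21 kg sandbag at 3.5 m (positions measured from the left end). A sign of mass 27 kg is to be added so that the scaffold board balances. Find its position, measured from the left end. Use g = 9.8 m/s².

Sum moments about the fulcrum (at 2.5 m from the left end) (the support reaction has zero arm there).
Beam weight: 23 × 9.8 = 225.4 N down at 2.95 m → arm 0.45 m, τ = 225.4 × 0.45 = 101.4 N·m clockwise.
Sandbag: 21 × 9.8 = 205.8 N down at 3.5 m → arm 1 m, τ = 205.8 × 1 = 205.8 N·m clockwise.
Net moment of existing loads = 307.2 N·m clockwise.
The sign weighs 27 × 9.8 = 264.6 N and must supply an equal counterclockwise moment, so its lever arm about the fulcrum is 307.2 / 264.6 = 1.16 m.
That puts it at 2.5 − 1.16 = 1.34 m from the left end.

x ≈ 1.34 m from the left end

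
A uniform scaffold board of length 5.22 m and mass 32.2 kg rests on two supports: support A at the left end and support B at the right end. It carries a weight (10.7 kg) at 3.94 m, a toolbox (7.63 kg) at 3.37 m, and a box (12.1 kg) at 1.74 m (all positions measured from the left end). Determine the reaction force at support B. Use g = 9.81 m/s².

Sum moments about support A (its reaction then has zero moment arm).
Beam weight: 32.2 × 9.81 = 315.9 N down at 2.61 m → arm 2.61 m, τ = 315.9 × 2.61 = 824.5 N·m clockwise.
Weight: 10.7 × 9.81 = 105 N down at 3.94 m → arm 3.94 m, τ = 105 × 3.94 = 413.7 N·m clockwise.
Toolbox: 7.63 × 9.81 = 74.85 N down at 3.37 m → arm 3.37 m, τ = 74.85 × 3.37 = 252.2 N·m clockwise.
Box: 12.1 × 9.81 = 118.7 N down at 1.74 m → arm 1.74 m, τ = 118.7 × 1.74 = 206.5 N·m clockwise.
Net load moment about support A = 1697 N·m clockwise.
Reaction R at support B is upward at 5.22 m, arm 5.22 m → moment R × 5.22 counterclockwise.
Στ = 0 ⇒ R × 5.22 = 1697 ⇒ R = 325 N.

R_B ≈ 325 N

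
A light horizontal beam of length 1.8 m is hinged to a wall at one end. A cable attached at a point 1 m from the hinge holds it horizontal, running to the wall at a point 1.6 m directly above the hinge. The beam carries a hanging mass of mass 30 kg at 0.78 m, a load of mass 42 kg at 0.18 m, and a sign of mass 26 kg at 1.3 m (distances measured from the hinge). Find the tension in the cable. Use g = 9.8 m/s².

Taking torques about the hinge:
Hanging mass: 30 × 9.8 = 294 N down at 0.78 m → arm 0.78 m, τ = 294 × 0.78 = 229.3 N·m clockwise.
Load: 42 × 9.8 = 411.6 N down at 0.18 m → arm 0.18 m, τ = 411.6 × 0.18 = 74.09 N·m clockwise.
Sign: 26 × 9.8 = 254.8 N down at 1.3 m → arm 1.3 m, τ = 254.8 × 1.3 = 331.2 N·m clockwise.
Total clockwise load moment = 634.6 N·m.
The cable tension T acts at 1 m; only its component perpendicular to the beam, T sinθ, produces torque. sinθ = h/√(h²+d²) = 1.6/√(1.6²+1²) = 0.848.
Balancing moments: T × 1 × 0.848 = 634.6, giving T = 634.6 / 0.848 = 748 N.

T ≈ 748 N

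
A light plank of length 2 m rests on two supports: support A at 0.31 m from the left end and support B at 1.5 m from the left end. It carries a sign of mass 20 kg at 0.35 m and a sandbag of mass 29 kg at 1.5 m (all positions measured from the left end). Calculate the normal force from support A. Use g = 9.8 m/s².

R_A ≈ 189 N

About support B:
Sign: 20 × 9.8 = 196 N down at 0.35 m → arm 1.15 m, τ = 196 × 1.15 = 225.4 N·m counterclockwise.
Sandbag: acts at the support B, moment arm 0 → no torque.
Net load moment about support B = 225.4 N·m counterclockwise.
Reaction R at support A is upward at 0.31 m, arm 1.19 m → moment R × 1.19 clockwise.
For rotational equilibrium, R × 1.19 = 225.4, so R = 189 N.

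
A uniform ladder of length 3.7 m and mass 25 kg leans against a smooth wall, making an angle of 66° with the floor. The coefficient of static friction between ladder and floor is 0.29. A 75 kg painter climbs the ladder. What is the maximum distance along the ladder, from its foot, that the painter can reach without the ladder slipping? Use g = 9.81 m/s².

d ≈ 2.6 m

About the foot of the ladder:
Ladder weight 25×9.81 = 245.2 N acts at 1.85 m along the ladder; its horizontal arm is 1.85·cos66° = 0.7525 m → τ = 184.5 N·m clockwise.
Painter weight 75×9.81 = 735.8 N at distance d → arm d·cos66° → τ = 735.8·d·0.4067 clockwise.
Wall normal N at the top has arm L sinθ = 3.38 m counterclockwise, so Στ = 0 gives N·3.38 = 184.5 + 299.2·d.
ΣFy = 0 ⇒ N_floor = 981 N, so the maximum friction is μ_s·N_floor = 0.29×981 = 284.5 N. ΣFx = 0 ⇒ N_wall = f, so at the slipping point N = 284.5 N.
Substituting: 284.5×3.38 = 184.5 + 299.2·d ⇒ d = (961.6 − 184.5) / 299.2 = 2.6 m.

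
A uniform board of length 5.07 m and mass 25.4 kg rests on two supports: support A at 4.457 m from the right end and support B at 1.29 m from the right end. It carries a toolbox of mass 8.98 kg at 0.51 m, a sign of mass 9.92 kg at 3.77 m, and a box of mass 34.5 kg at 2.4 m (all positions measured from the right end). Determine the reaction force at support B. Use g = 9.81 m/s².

Take moments about support A.
Beam weight: 25.4 × 9.81 = 249.2 N down at 2.535 m → arm 1.922 m, τ = 249.2 × 1.922 = 479 N·m clockwise.
Toolbox: 8.98 × 9.81 = 88.09 N down at 0.51 m → arm 3.947 m, τ = 88.09 × 3.947 = 347.7 N·m clockwise.
Sign: 9.92 × 9.81 = 97.32 N down at 3.77 m → arm 0.687 m, τ = 97.32 × 0.687 = 66.86 N·m clockwise.
Box: 34.5 × 9.81 = 338.4 N down at 2.4 m → arm 2.057 m, τ = 338.4 × 2.057 = 696.1 N·m clockwise.
Net load moment about support A = 1590 N·m clockwise.
Reaction R at support B is upward at 1.29 m, arm 3.167 m → moment R × 3.167 counterclockwise.
Στ = 0 ⇒ R × 3.167 = 1590 ⇒ R = 502 N.

R_B ≈ 502 N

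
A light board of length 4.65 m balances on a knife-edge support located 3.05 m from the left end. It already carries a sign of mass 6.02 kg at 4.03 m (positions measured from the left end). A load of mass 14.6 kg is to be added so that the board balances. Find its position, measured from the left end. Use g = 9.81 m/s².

Choose the knife-edge support (at 3.05 m from the left end) as the axis so the support reaction has zero arm there.
Sign: 6.02 × 9.81 = 59.06 N down at 4.03 m → arm 0.98 m, τ = 59.06 × 0.98 = 57.88 N·m clockwise.
Net moment of existing loads = 57.88 N·m clockwise.
The load weighs 14.6 × 9.81 = 143.2 N and must supply an equal counterclockwise moment, so its lever arm about the knife-edge support is 57.88 / 143.2 = 0.404 m.
That puts it at 3.05 − 0.404 = 2.65 m from the left end.

x ≈ 2.65 m from the left end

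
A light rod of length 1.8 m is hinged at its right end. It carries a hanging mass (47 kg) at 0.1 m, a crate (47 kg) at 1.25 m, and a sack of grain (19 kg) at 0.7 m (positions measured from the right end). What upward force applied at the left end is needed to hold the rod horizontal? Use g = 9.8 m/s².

F ≈ 418 N

Sum moments about the right end (the unknown pivot reaction has zero arm there).
Hanging mass: 47 × 9.8 = 460.6 N down at 0.1 m → arm 0.1 m, τ = 460.6 × 0.1 = 46.06 N·m counterclockwise.
Crate: 47 × 9.8 = 460.6 N down at 1.25 m → arm 1.25 m, τ = 460.6 × 1.25 = 575.8 N·m counterclockwise.
Sack of grain: 19 × 9.8 = 186.2 N down at 0.7 m → arm 0.7 m, τ = 186.2 × 0.7 = 130.3 N·m counterclockwise.
Net moment of the loads = 752.2 N·m counterclockwise.
The upward force F acts at the left end, arm 1.8 m, giving F × 1.8 clockwise.
For rotational equilibrium, F × 1.8 = 752.2, so F = 752.2 / 1.8 = 418 N.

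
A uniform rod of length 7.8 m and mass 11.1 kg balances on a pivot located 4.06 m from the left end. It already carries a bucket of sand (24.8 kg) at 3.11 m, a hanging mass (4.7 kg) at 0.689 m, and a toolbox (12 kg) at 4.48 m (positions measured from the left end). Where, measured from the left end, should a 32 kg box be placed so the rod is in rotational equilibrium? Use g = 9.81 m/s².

x ≈ 5.19 m from the left end

About the pivot (at 4.06 m from the left end):
Beam weight: 11.1 × 9.81 = 108.9 N down at 3.9 m → arm 0.16 m, τ = 108.9 × 0.16 = 17.42 N·m counterclockwise.
Bucket of sand: 24.8 × 9.81 = 243.3 N down at 3.11 m → arm 0.95 m, τ = 243.3 × 0.95 = 231.1 N·m counterclockwise.
Hanging mass: 4.7 × 9.81 = 46.11 N down at 0.689 m → arm 3.371 m, τ = 46.11 × 3.371 = 155.4 N·m counterclockwise.
Toolbox: 12 × 9.81 = 117.7 N down at 4.48 m → arm 0.42 m, τ = 117.7 × 0.42 = 49.43 N·m clockwise.
Net moment of existing loads = 354.5 N·m counterclockwise.
The box weighs 32 × 9.81 = 313.9 N and must supply an equal clockwise moment, so its lever arm about the pivot is 354.5 / 313.9 = 1.13 m.
That puts it at 4.06 + 1.13 = 5.19 m from the left end.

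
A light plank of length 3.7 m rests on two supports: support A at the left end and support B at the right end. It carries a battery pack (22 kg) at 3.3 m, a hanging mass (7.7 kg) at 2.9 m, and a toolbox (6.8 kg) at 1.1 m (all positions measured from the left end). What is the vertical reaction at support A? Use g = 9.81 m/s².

R_A ≈ 86.5 N

Choose support B as the axis so its reaction then has zero moment arm.
Battery pack: 22 × 9.81 = 215.8 N down at 3.3 m → arm 0.4 m, τ = 215.8 × 0.4 = 86.32 N·m counterclockwise.
Hanging mass: 7.7 × 9.81 = 75.54 N down at 2.9 m → arm 0.8 m, τ = 75.54 × 0.8 = 60.43 N·m counterclockwise.
Toolbox: 6.8 × 9.81 = 66.71 N down at 1.1 m → arm 2.6 m, τ = 66.71 × 2.6 = 173.4 N·m counterclockwise.
Net load moment about support B = 320.1 N·m counterclockwise.
Reaction R at support A is upward at 0 m, arm 3.7 m → moment R × 3.7 clockwise.
Balancing moments: R × 3.7 = 320.1, giving R = 86.5 N.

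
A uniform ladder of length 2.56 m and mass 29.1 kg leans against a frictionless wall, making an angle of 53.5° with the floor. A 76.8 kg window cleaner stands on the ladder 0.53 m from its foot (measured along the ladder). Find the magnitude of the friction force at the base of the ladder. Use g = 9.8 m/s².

Choose the foot of the ladder as the axis so the floor normal and friction both act there and drop out.
Ladder weight 29.1×9.8 = 285.2 N acts at 1.28 m along the ladder; its horizontal arm is 1.28·cos53.5° = 0.7614 m → τ = 217.2 N·m clockwise.
Window cleaner: 76.8×9.8 = 752.6 N at 0.53 m → arm 0.3153 m → τ = 237.3 N·m clockwise.
Wall normal N acts horizontally at the top; its moment arm is the height L sinθ = 2.56·sin53.5° = 2.058 m, counterclockwise.
Balancing moments: N × 2.058 = 454.5, giving N = 221 N.
ΣFx = 0: friction at the foot balances the wall's push, so f = N_wall = 221 N.

f ≈ 221 N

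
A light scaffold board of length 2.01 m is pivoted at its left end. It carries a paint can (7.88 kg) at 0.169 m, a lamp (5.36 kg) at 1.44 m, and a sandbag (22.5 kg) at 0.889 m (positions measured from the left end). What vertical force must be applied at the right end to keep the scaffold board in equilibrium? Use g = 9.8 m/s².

Taking torques about the left end:
Paint can: 7.88 × 9.8 = 77.22 N down at 0.169 m → arm 0.169 m, τ = 77.22 × 0.169 = 13.05 N·m clockwise.
Lamp: 5.36 × 9.8 = 52.53 N down at 1.44 m → arm 1.44 m, τ = 52.53 × 1.44 = 75.64 N·m clockwise.
Sandbag: 22.5 × 9.8 = 220.5 N down at 0.889 m → arm 0.889 m, τ = 220.5 × 0.889 = 196 N·m clockwise.
Net moment of the loads = 284.7 N·m clockwise.
The upward force F acts at the right end, arm 2.01 m, giving F × 2.01 counterclockwise.
Στ = 0 ⇒ F × 2.01 = 284.7 ⇒ F = 284.7 / 2.01 = 142 N.

F ≈ 142 N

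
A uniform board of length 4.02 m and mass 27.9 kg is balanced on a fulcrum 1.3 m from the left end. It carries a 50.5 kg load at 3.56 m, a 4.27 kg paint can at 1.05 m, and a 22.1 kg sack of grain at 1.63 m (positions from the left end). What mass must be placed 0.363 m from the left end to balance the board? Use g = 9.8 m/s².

Taking torques about the fulcrum (at 1.3 m from the left end):
Beam weight: 27.9 × 9.8 = 273.4 N down at 2.01 m → arm 0.71 m, τ = 273.4 × 0.71 = 194.1 N·m clockwise.
Load: 50.5 × 9.8 = 494.9 N down at 3.56 m → arm 2.26 m, τ = 494.9 × 2.26 = 1118 N·m clockwise.
Paint can: 4.27 × 9.8 = 41.85 N down at 1.05 m → arm 0.25 m, τ = 41.85 × 0.25 = 10.46 N·m counterclockwise.
Sack of grain: 22.1 × 9.8 = 216.6 N down at 1.63 m → arm 0.33 m, τ = 216.6 × 0.33 = 71.48 N·m clockwise.
Net moment of known loads = 1373 N·m clockwise.
An unknown mass m at 0.363 m has arm 0.937 m; its moment is m·g·0.937 counterclockwise.
For rotational equilibrium, m × 9.8 × 0.937 = 1373, so m = 1373 / (9.8 × 0.937) = 150 kg.

m ≈ 150 kg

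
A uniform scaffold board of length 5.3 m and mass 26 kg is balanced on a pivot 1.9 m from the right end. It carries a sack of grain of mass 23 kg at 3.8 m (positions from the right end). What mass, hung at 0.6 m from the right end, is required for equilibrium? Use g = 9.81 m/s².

Choose the pivot (at 1.9 m from the right end) as the axis so the support reaction has zero arm there.
Beam weight: 26 × 9.81 = 255.1 N down at 2.65 m → arm 0.75 m, τ = 255.1 × 0.75 = 191.3 N·m counterclockwise.
Sack of grain: 23 × 9.81 = 225.6 N down at 3.8 m → arm 1.9 m, τ = 225.6 × 1.9 = 428.6 N·m counterclockwise.
Net moment of known loads = 619.9 N·m counterclockwise.
An unknown mass m at 0.6 m has arm 1.3 m; its moment is m·g·1.3 clockwise.
Setting net torque to zero: m × 9.81 × 1.3 = 619.9 → m = 619.9 / (9.81 × 1.3) = 48.6 kg.

m ≈ 48.6 kg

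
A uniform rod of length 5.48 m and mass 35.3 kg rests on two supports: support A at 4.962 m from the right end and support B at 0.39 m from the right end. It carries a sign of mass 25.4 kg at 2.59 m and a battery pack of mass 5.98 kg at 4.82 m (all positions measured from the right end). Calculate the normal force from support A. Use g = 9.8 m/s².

R_A ≈ 354 N

Sum moments about support B (its reaction then has zero moment arm).
Beam weight: 35.3 × 9.8 = 345.9 N down at 2.74 m → arm 2.35 m, τ = 345.9 × 2.35 = 812.9 N·m counterclockwise.
Sign: 25.4 × 9.8 = 248.9 N down at 2.59 m → arm 2.2 m, τ = 248.9 × 2.2 = 547.6 N·m counterclockwise.
Battery pack: 5.98 × 9.8 = 58.6 N down at 4.82 m → arm 4.43 m, τ = 58.6 × 4.43 = 259.6 N·m counterclockwise.
Net load moment about support B = 1620 N·m counterclockwise.
Reaction R at support A is upward at 4.962 m, arm 4.572 m → moment R × 4.572 clockwise.
Setting net torque to zero: R × 4.572 = 1620 → R = 354 N.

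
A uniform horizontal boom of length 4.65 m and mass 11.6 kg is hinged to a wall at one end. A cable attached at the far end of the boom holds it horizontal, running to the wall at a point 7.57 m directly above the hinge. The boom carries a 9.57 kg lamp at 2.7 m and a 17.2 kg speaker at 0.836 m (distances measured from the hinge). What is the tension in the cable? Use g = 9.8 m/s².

About the hinge:
Beam weight: 11.6 × 9.8 = 113.7 N down at 2.325 m → arm 2.325 m, τ = 113.7 × 2.325 = 264.4 N·m clockwise.
Lamp: 9.57 × 9.8 = 93.79 N down at 2.7 m → arm 2.7 m, τ = 93.79 × 2.7 = 253.2 N·m clockwise.
Speaker: 17.2 × 9.8 = 168.6 N down at 0.836 m → arm 0.836 m, τ = 168.6 × 0.836 = 140.9 N·m clockwise.
Total clockwise load moment = 658.5 N·m.
The cable tension T acts at 4.65 m; only its component perpendicular to the boom, T sinθ, produces torque. sinθ = h/√(h²+d²) = 7.57/√(7.57²+4.65²) = 0.8521.
Balancing moments: T × 4.65 × 0.8521 = 658.5, giving T = 658.5 / 3.962 = 166 N.

T ≈ 166 N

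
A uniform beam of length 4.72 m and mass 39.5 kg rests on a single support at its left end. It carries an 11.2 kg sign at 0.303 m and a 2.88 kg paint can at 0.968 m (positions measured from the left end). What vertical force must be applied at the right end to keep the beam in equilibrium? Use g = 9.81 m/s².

Choose the left end as the axis so the unknown pivot reaction has zero arm there.
Beam weight: 39.5 × 9.81 = 387.5 N down at 2.36 m → arm 2.36 m, τ = 387.5 × 2.36 = 914.5 N·m clockwise.
Sign: 11.2 × 9.81 = 109.9 N down at 0.303 m → arm 0.303 m, τ = 109.9 × 0.303 = 33.3 N·m clockwise.
Paint can: 2.88 × 9.81 = 28.25 N down at 0.968 m → arm 0.968 m, τ = 28.25 × 0.968 = 27.35 N·m clockwise.
Net moment of the loads = 975.1 N·m clockwise.
The upward force F acts at the right end, arm 4.72 m, giving F × 4.72 counterclockwise.
Balancing moments: F × 4.72 = 975.1, giving F = 975.1 / 4.72 = 207 N.

F ≈ 207 N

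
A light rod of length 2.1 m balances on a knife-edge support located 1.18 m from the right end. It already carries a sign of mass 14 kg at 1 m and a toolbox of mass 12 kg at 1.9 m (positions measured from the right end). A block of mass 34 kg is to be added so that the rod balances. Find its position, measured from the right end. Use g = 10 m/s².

Choose the knife-edge support (at 1.18 m from the right end) as the axis so the support reaction has zero arm there.
Sign: 14 × 10 = 140 N down at 1 m → arm 0.18 m, τ = 140 × 0.18 = 25.2 N·m clockwise.
Toolbox: 12 × 10 = 120 N down at 1.9 m → arm 0.72 m, τ = 120 × 0.72 = 86.4 N·m counterclockwise.
Net moment of existing loads = 61.2 N·m counterclockwise.
The block weighs 34 × 10 = 340 N and must supply an equal clockwise moment, so its lever arm about the knife-edge support is 61.2 / 340 = 0.18 m.
That puts it at 1.18 − 0.18 = 1 m from the right end.

x ≈ 1 m from the right end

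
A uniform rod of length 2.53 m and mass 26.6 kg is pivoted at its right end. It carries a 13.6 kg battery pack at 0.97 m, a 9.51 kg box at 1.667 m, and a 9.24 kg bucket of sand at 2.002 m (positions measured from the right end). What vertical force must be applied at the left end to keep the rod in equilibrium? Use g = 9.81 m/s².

Choose the right end as the axis so the unknown pivot reaction has zero arm there.
Beam weight: 26.6 × 9.81 = 260.9 N down at 1.265 m → arm 1.265 m, τ = 260.9 × 1.265 = 330 N·m counterclockwise.
Battery pack: 13.6 × 9.81 = 133.4 N down at 0.97 m → arm 0.97 m, τ = 133.4 × 0.97 = 129.4 N·m counterclockwise.
Box: 9.51 × 9.81 = 93.29 N down at 1.667 m → arm 1.667 m, τ = 93.29 × 1.667 = 155.5 N·m counterclockwise.
Bucket of sand: 9.24 × 9.81 = 90.64 N down at 2.002 m → arm 2.002 m, τ = 90.64 × 2.002 = 181.5 N·m counterclockwise.
Net moment of the loads = 796.4 N·m counterclockwise.
The upward force F acts at the left end, arm 2.53 m, giving F × 2.53 clockwise.
For rotational equilibrium, F × 2.53 = 796.4, so F = 796.4 / 2.53 = 315 N.

F ≈ 315 N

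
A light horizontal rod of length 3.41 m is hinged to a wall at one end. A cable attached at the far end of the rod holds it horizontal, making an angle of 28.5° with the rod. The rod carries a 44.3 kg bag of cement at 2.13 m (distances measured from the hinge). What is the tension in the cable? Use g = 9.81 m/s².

T ≈ 569 N

About the hinge:
Bag of cement: 44.3 × 9.81 = 434.6 N down at 2.13 m → arm 2.13 m, τ = 434.6 × 2.13 = 925.7 N·m clockwise.
Total clockwise load moment = 925.7 N·m.
The cable tension T acts at 3.41 m; only its component perpendicular to the rod, T sinθ, produces torque. sin 28.5° = 0.4772.
Balancing moments: T × 3.41 × 0.4772 = 925.7, giving T = 925.7 / 1.627 = 569 N.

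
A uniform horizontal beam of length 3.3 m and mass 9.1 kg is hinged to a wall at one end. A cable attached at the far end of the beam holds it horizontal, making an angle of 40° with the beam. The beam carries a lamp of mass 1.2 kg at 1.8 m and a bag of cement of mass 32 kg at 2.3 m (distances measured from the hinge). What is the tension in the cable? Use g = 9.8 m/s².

T ≈ 419 N

Take moments about the hinge.
Beam weight: 9.1 × 9.8 = 89.18 N down at 1.65 m → arm 1.65 m, τ = 89.18 × 1.65 = 147.1 N·m clockwise.
Lamp: 1.2 × 9.8 = 11.76 N down at 1.8 m → arm 1.8 m, τ = 11.76 × 1.8 = 21.17 N·m clockwise.
Bag of cement: 32 × 9.8 = 313.6 N down at 2.3 m → arm 2.3 m, τ = 313.6 × 2.3 = 721.3 N·m clockwise.
Total clockwise load moment = 889.6 N·m.
The cable tension T acts at 3.3 m; only its component perpendicular to the beam, T sinθ, produces torque. sin 40° = 0.6428.
Στ = 0 ⇒ T × 3.3 × 0.6428 = 889.6 ⇒ T = 889.6 / 2.121 = 419 N.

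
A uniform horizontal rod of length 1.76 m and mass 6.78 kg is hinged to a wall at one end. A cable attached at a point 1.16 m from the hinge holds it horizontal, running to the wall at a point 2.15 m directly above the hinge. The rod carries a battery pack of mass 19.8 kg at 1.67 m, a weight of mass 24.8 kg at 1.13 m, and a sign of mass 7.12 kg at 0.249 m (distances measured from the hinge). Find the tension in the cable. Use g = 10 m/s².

About the hinge:
Beam weight: 6.78 × 10 = 67.8 N down at 0.88 m → arm 0.88 m, τ = 67.8 × 0.88 = 59.66 N·m clockwise.
Battery pack: 19.8 × 10 = 198 N down at 1.67 m → arm 1.67 m, τ = 198 × 1.67 = 330.7 N·m clockwise.
Weight: 24.8 × 10 = 248 N down at 1.13 m → arm 1.13 m, τ = 248 × 1.13 = 280.2 N·m clockwise.
Sign: 7.12 × 10 = 71.2 N down at 0.249 m → arm 0.249 m, τ = 71.2 × 0.249 = 17.73 N·m clockwise.
Total clockwise load moment = 688.3 N·m.
The cable tension T acts at 1.16 m; only its component perpendicular to the rod, T sinθ, produces torque. sinθ = h/√(h²+d²) = 2.15/√(2.15²+1.16²) = 0.8801.
For rotational equilibrium, T × 1.16 × 0.8801 = 688.3, so T = 688.3 / 1.021 = 674 N.

T ≈ 674 N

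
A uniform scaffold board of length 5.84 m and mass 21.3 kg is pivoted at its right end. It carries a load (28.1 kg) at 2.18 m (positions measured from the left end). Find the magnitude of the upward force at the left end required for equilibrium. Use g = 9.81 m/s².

Take moments about the right end.
Beam weight: 21.3 × 9.81 = 209 N down at 2.92 m → arm 2.92 m, τ = 209 × 2.92 = 610.3 N·m counterclockwise.
Load: 28.1 × 9.81 = 275.7 N down at 2.18 m → arm 3.66 m, τ = 275.7 × 3.66 = 1009 N·m counterclockwise.
Net moment of the loads = 1619 N·m counterclockwise.
The upward force F acts at the left end, arm 5.84 m, giving F × 5.84 clockwise.
For rotational equilibrium, F × 5.84 = 1619, so F = 1619 / 5.84 = 277 N.

F ≈ 277 N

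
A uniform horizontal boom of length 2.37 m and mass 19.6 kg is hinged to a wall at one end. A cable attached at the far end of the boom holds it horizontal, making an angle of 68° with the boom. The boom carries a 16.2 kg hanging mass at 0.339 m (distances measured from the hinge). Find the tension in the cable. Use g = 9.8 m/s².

T ≈ 128 N

Take moments about the hinge.
Beam weight: 19.6 × 9.8 = 192.1 N down at 1.185 m → arm 1.185 m, τ = 192.1 × 1.185 = 227.6 N·m clockwise.
Hanging mass: 16.2 × 9.8 = 158.8 N down at 0.339 m → arm 0.339 m, τ = 158.8 × 0.339 = 53.83 N·m clockwise.
Total clockwise load moment = 281.4 N·m.
The cable tension T acts at 2.37 m; only its component perpendicular to the boom, T sinθ, produces torque. sin 68° = 0.9272.
For rotational equilibrium, T × 2.37 × 0.9272 = 281.4, so T = 281.4 / 2.197 = 128 N.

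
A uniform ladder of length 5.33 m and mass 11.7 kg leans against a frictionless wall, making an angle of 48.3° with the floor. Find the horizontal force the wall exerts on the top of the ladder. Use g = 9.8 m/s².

Taking torques about the foot of the ladder:
Ladder weight 11.7×9.8 = 114.7 N acts at 2.665 m along the ladder; its horizontal arm is 2.665·cos48.3° = 1.773 m → τ = 203.4 N·m clockwise.
Wall normal N acts horizontally at the top; its moment arm is the height L sinθ = 5.33·sin48.3° = 3.98 m, counterclockwise.
Setting net torque to zero: N × 3.98 = 203.4 → N = 51.1 N.

N_wall ≈ 51.1 N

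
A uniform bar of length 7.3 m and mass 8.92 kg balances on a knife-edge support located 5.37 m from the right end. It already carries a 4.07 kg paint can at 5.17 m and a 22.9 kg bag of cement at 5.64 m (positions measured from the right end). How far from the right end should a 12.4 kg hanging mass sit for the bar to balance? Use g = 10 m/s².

Taking torques about the knife-edge support (at 5.37 m from the right end):
Beam weight: 8.92 × 10 = 89.2 N down at 3.65 m → arm 1.72 m, τ = 89.2 × 1.72 = 153.4 N·m clockwise.
Paint can: 4.07 × 10 = 40.7 N down at 5.17 m → arm 0.2 m, τ = 40.7 × 0.2 = 8.14 N·m clockwise.
Bag of cement: 22.9 × 10 = 229 N down at 5.64 m → arm 0.27 m, τ = 229 × 0.27 = 61.83 N·m counterclockwise.
Net moment of existing loads = 99.71 N·m clockwise.
The hanging mass weighs 12.4 × 10 = 124 N and must supply an equal counterclockwise moment, so its lever arm about the knife-edge support is 99.71 / 124 = 0.804 m.
That puts it at 5.37 + 0.804 = 6.17 m from the right end.

x ≈ 6.17 m from the right end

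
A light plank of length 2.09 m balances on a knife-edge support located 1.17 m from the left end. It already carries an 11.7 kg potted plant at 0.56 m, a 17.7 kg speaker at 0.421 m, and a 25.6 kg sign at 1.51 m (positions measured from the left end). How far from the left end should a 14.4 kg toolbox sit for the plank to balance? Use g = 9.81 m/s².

Taking torques about the knife-edge support (at 1.17 m from the left end):
Potted plant: 11.7 × 9.81 = 114.8 N down at 0.56 m → arm 0.61 m, τ = 114.8 × 0.61 = 70.03 N·m counterclockwise.
Speaker: 17.7 × 9.81 = 173.6 N down at 0.421 m → arm 0.749 m, τ = 173.6 × 0.749 = 130 N·m counterclockwise.
Sign: 25.6 × 9.81 = 251.1 N down at 1.51 m → arm 0.34 m, τ = 251.1 × 0.34 = 85.37 N·m clockwise.
Net moment of existing loads = 114.7 N·m counterclockwise.
The toolbox weighs 14.4 × 9.81 = 141.3 N and must supply an equal clockwise moment, so its lever arm about the knife-edge support is 114.7 / 141.3 = 0.812 m.
That puts it at 1.17 + 0.812 = 1.98 m from the left end.

x ≈ 1.98 m from the left end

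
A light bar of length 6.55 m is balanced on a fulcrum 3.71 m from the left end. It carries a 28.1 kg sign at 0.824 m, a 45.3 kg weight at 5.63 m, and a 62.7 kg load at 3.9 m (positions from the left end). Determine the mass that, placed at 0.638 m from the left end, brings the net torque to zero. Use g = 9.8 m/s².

Choose the fulcrum (at 3.71 m from the left end) as the axis so the support reaction has zero arm there.
Sign: 28.1 × 9.8 = 275.4 N down at 0.824 m → arm 2.886 m, τ = 275.4 × 2.886 = 794.8 N·m counterclockwise.
Weight: 45.3 × 9.8 = 443.9 N down at 5.63 m → arm 1.92 m, τ = 443.9 × 1.92 = 852.3 N·m clockwise.
Load: 62.7 × 9.8 = 614.5 N down at 3.9 m → arm 0.19 m, τ = 614.5 × 0.19 = 116.8 N·m clockwise.
Net moment of known loads = 174.3 N·m clockwise.
An unknown mass m at 0.638 m has arm 3.072 m; its moment is m·g·3.072 counterclockwise.
For rotational equilibrium, m × 9.8 × 3.072 = 174.3, so m = 174.3 / (9.8 × 3.072) = 5.79 kg.

m ≈ 5.79 kg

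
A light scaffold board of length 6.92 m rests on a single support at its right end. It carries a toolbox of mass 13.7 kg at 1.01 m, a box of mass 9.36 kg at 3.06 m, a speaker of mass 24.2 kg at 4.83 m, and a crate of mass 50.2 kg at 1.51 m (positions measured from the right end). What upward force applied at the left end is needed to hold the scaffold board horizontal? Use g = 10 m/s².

Choose the right end as the axis so the unknown pivot reaction has zero arm there.
Toolbox: 13.7 × 10 = 137 N down at 1.01 m → arm 1.01 m, τ = 137 × 1.01 = 138.4 N·m counterclockwise.
Box: 9.36 × 10 = 93.6 N down at 3.06 m → arm 3.06 m, τ = 93.6 × 3.06 = 286.4 N·m counterclockwise.
Speaker: 24.2 × 10 = 242 N down at 4.83 m → arm 4.83 m, τ = 242 × 4.83 = 1169 N·m counterclockwise.
Crate: 50.2 × 10 = 502 N down at 1.51 m → arm 1.51 m, τ = 502 × 1.51 = 758 N·m counterclockwise.
Net moment of the loads = 2352 N·m counterclockwise.
The upward force F acts at the left end, arm 6.92 m, giving F × 6.92 clockwise.
For rotational equilibrium, F × 6.92 = 2352, so F = 2352 / 6.92 = 340 N.

F ≈ 340 N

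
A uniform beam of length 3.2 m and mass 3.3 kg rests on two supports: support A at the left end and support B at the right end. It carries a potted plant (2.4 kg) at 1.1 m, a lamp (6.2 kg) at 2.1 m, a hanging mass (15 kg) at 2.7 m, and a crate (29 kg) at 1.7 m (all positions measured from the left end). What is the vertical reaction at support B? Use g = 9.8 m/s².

Take moments about support A.
Beam weight: 3.3 × 9.8 = 32.34 N down at 1.6 m → arm 1.6 m, τ = 32.34 × 1.6 = 51.74 N·m clockwise.
Potted plant: 2.4 × 9.8 = 23.52 N down at 1.1 m → arm 1.1 m, τ = 23.52 × 1.1 = 25.87 N·m clockwise.
Lamp: 6.2 × 9.8 = 60.76 N down at 2.1 m → arm 2.1 m, τ = 60.76 × 2.1 = 127.6 N·m clockwise.
Hanging mass: 15 × 9.8 = 147 N down at 2.7 m → arm 2.7 m, τ = 147 × 2.7 = 396.9 N·m clockwise.
Crate: 29 × 9.8 = 284.2 N down at 1.7 m → arm 1.7 m, τ = 284.2 × 1.7 = 483.1 N·m clockwise.
Net load moment about support A = 1085 N·m clockwise.
Reaction R at support B is upward at 3.2 m, arm 3.2 m → moment R × 3.2 counterclockwise.
For rotational equilibrium, R × 3.2 = 1085, so R = 339 N.

R_B ≈ 339 N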